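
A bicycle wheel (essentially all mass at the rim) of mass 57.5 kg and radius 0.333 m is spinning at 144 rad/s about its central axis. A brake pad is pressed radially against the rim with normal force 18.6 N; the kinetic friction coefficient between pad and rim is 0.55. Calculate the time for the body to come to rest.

I = MR² = (57.5)(0.333)² = 6.376 kg·m².
Friction force f = μN = (0.55)(18.6) = 10.23 N at the rim; torque magnitude τ = fR = 3.407 N·m, opposing ω.
|α| = τ/I = 3.407/6.376 = 0.5343 rad/s² (deceleration).
0 = ω₀ − |α|t ⇒ t = ω₀/|α| = 144/0.5343 = 269.5 s.

t ≈ 270 s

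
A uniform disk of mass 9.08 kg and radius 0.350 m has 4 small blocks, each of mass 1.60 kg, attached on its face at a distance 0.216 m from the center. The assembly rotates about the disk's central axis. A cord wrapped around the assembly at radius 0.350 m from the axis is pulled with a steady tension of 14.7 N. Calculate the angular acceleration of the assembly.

α ≈ 6.02 rad/s²

I_disk = ½MR² = ½(9.08)(0.350)² = 0.5561 kg·m².
I_blocks = 4·m·r² = 4(1.60)(0.216)² = 0.2986 kg·m².
Total I = 0.8547 kg·m².
τ = F r = (14.7)(0.350) = 5.145 N·m.
α = τ/I = 5.145/0.8547 = 6.019 rad/s².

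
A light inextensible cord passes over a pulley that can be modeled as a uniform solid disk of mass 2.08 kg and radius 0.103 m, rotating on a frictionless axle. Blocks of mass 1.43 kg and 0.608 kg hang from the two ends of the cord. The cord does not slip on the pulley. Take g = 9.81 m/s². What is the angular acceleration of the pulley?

I = ½MR² = (1/2)(2.08)(0.103)² = 0.01103 kg·m².
Heavier block: m₁g − T₁ = m₁a. Lighter block: T₂ − m₂g = m₂a.
Pulley: (T₁ − T₂)R = Iα = I(a/R), so T₁ − T₂ = (I/R²)a = (1/2)M_p a = 1.040·a.
Adding the three: (m₁ − m₂)g = (m₁ + m₂ + 1.040)a, so a = (1.43 − 0.608)(9.81)/(1.43 + 0.608 + 1.040) = 2.620 m/s².
α = a/R = 2.620/0.103 = 25.44 rad/s².

α ≈ 25.4 rad/s²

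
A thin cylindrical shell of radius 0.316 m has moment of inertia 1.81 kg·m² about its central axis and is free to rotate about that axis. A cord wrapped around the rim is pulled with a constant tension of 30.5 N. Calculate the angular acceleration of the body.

α ≈ 5.32 rad/s²

τ = F R = (30.5)(0.316) = 9.638 N·m.
Newton's second law for rotation, τ = Iα, gives α = τ/I = 9.638/1.810 = 5.325 rad/s².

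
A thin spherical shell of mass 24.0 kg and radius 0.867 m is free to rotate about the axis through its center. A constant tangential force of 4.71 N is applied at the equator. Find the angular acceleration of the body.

I = (2/3)MR² = (2/3)(24.0)(0.867)² = 12.03 kg·m².
τ = F R = (4.71)(0.867) = 4.084 N·m.
From τ = Iα: α = 4.084/12.03 = 0.3395 rad/s².

α ≈ 0.340 rad/s²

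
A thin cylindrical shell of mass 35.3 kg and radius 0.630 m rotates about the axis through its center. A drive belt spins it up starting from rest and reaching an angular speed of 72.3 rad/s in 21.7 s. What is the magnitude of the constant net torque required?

I = MR² = (35.3)(0.630)² = 14.01 kg·m².
α = Δω/Δt = (72.3 − 0)/21.7 = 3.332 rad/s².
τ = Iα = (14.01)(3.332) = 46.68 N·m.

τ ≈ 46.7 N·m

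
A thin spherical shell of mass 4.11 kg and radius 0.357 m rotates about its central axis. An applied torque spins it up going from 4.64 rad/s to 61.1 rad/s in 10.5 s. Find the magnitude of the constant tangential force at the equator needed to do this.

I = (2/3)MR² = (2/3)(4.11)(0.357)² = 0.3492 kg·m².
α = Δω/Δt = (61.1 − 4.64)/10.5 = 5.377 rad/s².
The required torque is τ = Iα = (0.3492)(5.377) = 1.878 N·m.
A tangential force at the equator gives τ = FR, so F = τ/R = 1.878/0.357 = 5.260 N.

F ≈ 5.26 N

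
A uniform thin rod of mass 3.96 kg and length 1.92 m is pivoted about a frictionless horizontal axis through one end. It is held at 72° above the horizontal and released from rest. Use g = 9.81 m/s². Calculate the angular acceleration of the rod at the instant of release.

About the pivot, I = (1/3)ML² = (1/3)(3.96)(1.92)² = 4.866 kg·m².
The weight acts at the center, a distance L/2 = 0.9600 m from the pivot; τ = Mg(L/2) cos 72° = 11.52 N·m.
α = τ/I = 11.52/4.866 = 2.368 rad/s².

α ≈ 2.37 rad/s²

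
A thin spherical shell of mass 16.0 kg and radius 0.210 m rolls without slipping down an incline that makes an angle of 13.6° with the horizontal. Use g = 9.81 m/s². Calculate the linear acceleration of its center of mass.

a ≈ 1.38 m/s²

Translation along the incline: Mg sinθ − f = Ma.
Rotation about the center: fR = Iα with I = (2/3)MR². No-slip gives a = αR, so f = (I/R²)a = (2/3)M a.
Substituting: Mg sinθ = (1 + 0.6667)Ma, so a = g sinθ/(1 + 0.6667) = (9.81) sin 13.6° / 1.667 = 1.384 m/s².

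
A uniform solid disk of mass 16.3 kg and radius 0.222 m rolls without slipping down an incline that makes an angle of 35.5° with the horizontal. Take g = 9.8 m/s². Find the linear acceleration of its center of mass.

Translation along the incline: Mg sinθ − f = Ma.
Rotation about the center: fR = Iα with I = ½MR². No-slip gives a = αR, so f = (I/R²)a = (1/2)M a.
Substituting: Mg sinθ = (1 + 0.5000)Ma, so a = g sinθ/(1 + 0.5000) = (9.8) sin 35.5° / 1.500 = 3.794 m/s².

a ≈ 3.79 m/s²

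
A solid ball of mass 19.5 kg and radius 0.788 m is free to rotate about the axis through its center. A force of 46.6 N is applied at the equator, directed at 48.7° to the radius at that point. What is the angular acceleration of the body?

α ≈ 5.70 rad/s²

I = (2/5)MR² = (2/5)(19.5)(0.788)² = 4.843 kg·m².
Only the tangential component produces torque: τ = F R sinθ = (46.6)(0.788) sin 48.7° = 27.59 N·m.
From τ = Iα: α = 27.59/4.843 = 5.696 rad/s².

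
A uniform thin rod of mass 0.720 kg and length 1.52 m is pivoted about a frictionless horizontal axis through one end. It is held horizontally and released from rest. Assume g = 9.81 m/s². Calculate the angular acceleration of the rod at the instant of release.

α ≈ 9.68 rad/s²

About the pivot, I = (1/3)ML² = (1/3)(0.720)(1.52)² = 0.5545 kg·m².
The weight acts at the center, a distance L/2 = 0.7600 m from the pivot; τ = Mg(L/2) = 5.368 N·m.
α = τ/I = 5.368/0.5545 = 9.681 rad/s².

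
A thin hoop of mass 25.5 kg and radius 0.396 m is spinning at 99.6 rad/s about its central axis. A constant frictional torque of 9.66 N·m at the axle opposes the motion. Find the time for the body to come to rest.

I = MR² = (25.5)(0.396)² = 3.999 kg·m².
The net torque has magnitude 9.66 N·m, opposing ω.
|α| = τ/I = 9.660/3.999 = 2.416 rad/s² (deceleration).
0 = ω₀ − |α|t ⇒ t = ω₀/|α| = 99.6/2.416 = 41.23 s.

t ≈ 41.2 s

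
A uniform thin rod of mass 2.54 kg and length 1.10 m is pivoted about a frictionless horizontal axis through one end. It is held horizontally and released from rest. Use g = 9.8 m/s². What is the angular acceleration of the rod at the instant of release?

About the pivot, I = (1/3)ML² = (1/3)(2.54)(1.10)² = 1.024 kg·m².
The weight acts at the center, a distance L/2 = 0.5500 m from the pivot; τ = Mg(L/2) = 13.69 N·m.
α = τ/I = 13.69/1.024 = 13.36 rad/s².
(Equivalently α = (3g/(2L)) = 13.36 rad/s².)

α ≈ 13.4 rad/s²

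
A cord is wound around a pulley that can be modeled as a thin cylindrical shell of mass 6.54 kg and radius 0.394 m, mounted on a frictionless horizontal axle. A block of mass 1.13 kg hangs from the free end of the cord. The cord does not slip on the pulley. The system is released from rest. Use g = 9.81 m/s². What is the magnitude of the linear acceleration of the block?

I = MR² = (6.54)(0.394)² = 1.015 kg·m².
Block: mg − T = ma. Pulley: TR = Iα. No-slip: a = αR, so T = (I/R²)a = 6.540·a.
Then mg = (m + 6.540)a, so a = (1.13)(9.81)/(1.13 + 6.540) = 1.445 m/s².

a ≈ 1.45 m/s²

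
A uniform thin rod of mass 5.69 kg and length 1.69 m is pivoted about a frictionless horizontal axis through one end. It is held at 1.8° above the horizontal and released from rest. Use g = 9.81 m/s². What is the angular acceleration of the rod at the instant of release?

About the pivot, I = (1/3)ML² = (1/3)(5.69)(1.69)² = 5.417 kg·m².
The weight acts at the center, a distance L/2 = 0.8450 m from the pivot; τ = Mg(L/2) cos 1.8° = 47.14 N·m.
α = τ/I = 47.14/5.417 = 8.703 rad/s².
(Equivalently α = (3g/(2L)) cos 1.8° = 8.703 rad/s².)

α ≈ 8.70 rad/s²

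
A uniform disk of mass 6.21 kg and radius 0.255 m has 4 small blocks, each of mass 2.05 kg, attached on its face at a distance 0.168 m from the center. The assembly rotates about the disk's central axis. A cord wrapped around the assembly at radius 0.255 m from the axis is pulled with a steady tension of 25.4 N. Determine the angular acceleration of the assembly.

α ≈ 14.9 rad/s²

I_disk = ½MR² = ½(6.21)(0.255)² = 0.2019 kg·m².
I_blocks = 4·m·r² = 4(2.05)(0.168)² = 0.2314 kg·m².
Total I = 0.4333 kg·m².
τ = F r = (25.4)(0.255) = 6.477 N·m.
α = τ/I = 6.477/0.4333 = 14.95 rad/s².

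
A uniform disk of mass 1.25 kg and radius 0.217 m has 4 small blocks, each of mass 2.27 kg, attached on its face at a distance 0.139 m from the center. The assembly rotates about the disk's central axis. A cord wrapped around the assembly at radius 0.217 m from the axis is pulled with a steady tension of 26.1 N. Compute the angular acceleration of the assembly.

α ≈ 27.6 rad/s²

I_disk = ½MR² = ½(1.25)(0.217)² = 0.02943 kg·m².
I_blocks = 4·m·r² = 4(2.27)(0.139)² = 0.1754 kg·m².
Total I = 0.2049 kg·m².
τ = F r = (26.1)(0.217) = 5.664 N·m.
α = τ/I = 5.664/0.2049 = 27.65 rad/s².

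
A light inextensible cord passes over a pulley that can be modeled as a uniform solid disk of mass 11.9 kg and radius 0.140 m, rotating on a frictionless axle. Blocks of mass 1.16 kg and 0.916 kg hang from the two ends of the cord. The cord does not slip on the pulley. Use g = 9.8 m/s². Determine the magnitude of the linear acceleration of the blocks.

I = ½MR² = (1/2)(11.9)(0.140)² = 0.1166 kg·m².
Heavier block: m₁g − T₁ = m₁a. Lighter block: T₂ − m₂g = m₂a.
Pulley: (T₁ − T₂)R = Iα = I(a/R), so T₁ − T₂ = (I/R²)a = (1/2)M_p a = 5.950·a.
Adding the three: (m₁ − m₂)g = (m₁ + m₂ + 5.950)a, so a = (1.16 − 0.916)(9.8)/(1.16 + 0.916 + 5.950) = 0.2979 m/s².

a ≈ 0.298 m/s²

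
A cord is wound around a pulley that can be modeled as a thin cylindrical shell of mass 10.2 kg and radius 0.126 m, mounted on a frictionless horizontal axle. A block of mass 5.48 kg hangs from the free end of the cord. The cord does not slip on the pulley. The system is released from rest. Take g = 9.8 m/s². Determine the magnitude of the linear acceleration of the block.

I = MR² = (10.2)(0.126)² = 0.1619 kg·m².
Block: mg − T = ma. Pulley: TR = Iα. No-slip: a = αR, so T = (I/R²)a = 10.20·a.
Then mg = (m + 10.20)a, so a = (5.48)(9.8)/(5.48 + 10.20) = 3.425 m/s².

a ≈ 3.43 m/s²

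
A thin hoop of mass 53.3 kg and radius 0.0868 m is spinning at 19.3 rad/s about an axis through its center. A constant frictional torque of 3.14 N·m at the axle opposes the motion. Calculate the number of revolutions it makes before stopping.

≈ 3.79 revolutions

I = MR² = (53.3)(0.0868)² = 0.4016 kg·m².
The net torque has magnitude 3.14 N·m, opposing ω.
|α| = τ/I = 3.140/0.4016 = 7.819 rad/s² (deceleration).
ω² = ω₀² − 2|α|θ with ω = 0 ⇒ θ = ω₀²/(2|α|) = 23.82 rad = 3.791 rev.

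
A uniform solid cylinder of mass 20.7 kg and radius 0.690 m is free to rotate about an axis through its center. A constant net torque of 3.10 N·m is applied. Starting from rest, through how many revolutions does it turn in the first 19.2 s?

I = ½MR² = (1/2)(20.7)(0.690)² = 4.928 kg·m².
α = τ/I = 3.10/4.928 = 0.6291 rad/s².
θ = ½αt² = ½(0.6291)(19.2)² = 116.0 rad.
Revolutions = θ/(2π) = 18.46.

≈ 18.5 revolutions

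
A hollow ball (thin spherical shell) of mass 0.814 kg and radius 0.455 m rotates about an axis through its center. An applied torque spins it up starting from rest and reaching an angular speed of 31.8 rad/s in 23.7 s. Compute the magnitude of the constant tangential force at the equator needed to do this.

F ≈ 0.331 N

I = (2/3)MR² = (2/3)(0.814)(0.455)² = 0.1123 kg·m².
α = Δω/Δt = (31.8 − 0)/23.7 = 1.342 rad/s².
The required torque is τ = Iα = (0.1123)(1.342) = 0.1507 N·m.
A tangential force at the equator gives τ = FR, so F = τ/R = 0.1507/0.455 = 0.3313 N.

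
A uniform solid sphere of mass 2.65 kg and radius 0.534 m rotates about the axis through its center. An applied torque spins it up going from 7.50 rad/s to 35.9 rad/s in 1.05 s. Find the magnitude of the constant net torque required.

τ ≈ 8.18 N·m

I = (2/5)MR² = (2/5)(2.65)(0.534)² = 0.3023 kg·m².
α = Δω/Δt = (35.9 − 7.50)/1.05 = 27.05 rad/s².
τ = Iα = (0.3023)(27.05) = 8.176 N·m.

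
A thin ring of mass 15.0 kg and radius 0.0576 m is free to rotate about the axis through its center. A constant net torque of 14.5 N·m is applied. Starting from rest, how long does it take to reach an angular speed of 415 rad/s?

t ≈ 1.42 s

I = MR² = (15.0)(0.0576)² = 0.04977 kg·m².
α = τ/I = 14.5/0.04977 = 291.4 rad/s².
ω = αt ⇒ t = ω/α = 415/291.4 = 1.424 s.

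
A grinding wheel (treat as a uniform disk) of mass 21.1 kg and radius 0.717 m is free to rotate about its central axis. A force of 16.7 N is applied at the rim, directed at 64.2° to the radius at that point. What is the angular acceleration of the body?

α ≈ 1.99 rad/s²

I = ½MR² = (1/2)(21.1)(0.717)² = 5.424 kg·m².
Only the tangential component produces torque: τ = F R sinθ = (16.7)(0.717) sin 64.2° = 10.78 N·m.
Newton's second law for rotation, τ = Iα, gives α = τ/I = 10.78/5.424 = 1.988 rad/s².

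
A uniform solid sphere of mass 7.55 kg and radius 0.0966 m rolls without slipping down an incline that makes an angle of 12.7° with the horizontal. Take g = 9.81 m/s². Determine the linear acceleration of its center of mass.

Translation along the incline: Mg sinθ − f = Ma.
Rotation about the center: fR = Iα with I = (2/5)MR². No-slip gives a = αR, so f = (I/R²)a = (2/5)M a.
Substituting: Mg sinθ = (1 + 0.4000)Ma, so a = g sinθ/(1 + 0.4000) = (9.81) sin 12.7° / 1.400 = 1.540 m/s².

a ≈ 1.54 m/s²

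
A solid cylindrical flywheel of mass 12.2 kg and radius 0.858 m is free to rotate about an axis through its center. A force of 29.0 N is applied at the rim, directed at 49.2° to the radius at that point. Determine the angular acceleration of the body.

α ≈ 4.19 rad/s²

I = ½MR² = (1/2)(12.2)(0.858)² = 4.491 kg·m².
Only the tangential component produces torque: τ = F R sinθ = (29.0)(0.858) sin 49.2° = 18.84 N·m.
Newton's second law for rotation, τ = Iα, gives α = τ/I = 18.84/4.491 = 4.194 rad/s².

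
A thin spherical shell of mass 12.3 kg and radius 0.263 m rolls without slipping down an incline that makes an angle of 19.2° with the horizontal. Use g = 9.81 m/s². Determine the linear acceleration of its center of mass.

Translation along the incline: Mg sinθ − f = Ma.
Rotation about the center: fR = Iα with I = (2/3)MR². No-slip gives a = αR, so f = (I/R²)a = (2/3)M a.
Substituting: Mg sinθ = (1 + 0.6667)Ma, so a = g sinθ/(1 + 0.6667) = (9.81) sin 19.2° / 1.667 = 1.936 m/s².

a ≈ 1.94 m/s²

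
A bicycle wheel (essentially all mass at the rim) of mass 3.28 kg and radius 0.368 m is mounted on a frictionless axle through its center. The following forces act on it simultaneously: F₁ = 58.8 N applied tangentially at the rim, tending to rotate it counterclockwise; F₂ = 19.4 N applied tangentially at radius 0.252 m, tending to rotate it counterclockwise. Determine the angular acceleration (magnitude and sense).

I = MR² = (3.28)(0.368)² = 0.4442 kg·m².
Taking counterclockwise as positive: τ₁ = +(58.8)(0.368) = +21.64 N·m; τ₂ = +(19.4)(0.252) = +4.889 N·m.
Net torque τ = 26.53 N·m.
α = τ/I = 26.53/0.4442 = 59.72 rad/s².

α ≈ 59.7 rad/s², counterclockwise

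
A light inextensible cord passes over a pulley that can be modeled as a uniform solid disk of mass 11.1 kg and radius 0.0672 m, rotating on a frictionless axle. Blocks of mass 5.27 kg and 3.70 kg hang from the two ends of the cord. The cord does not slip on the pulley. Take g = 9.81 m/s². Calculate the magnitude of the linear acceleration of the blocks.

a ≈ 1.06 m/s²

I = ½MR² = (1/2)(11.1)(0.0672)² = 0.02506 kg·m².
Heavier block: m₁g − T₁ = m₁a. Lighter block: T₂ − m₂g = m₂a.
Pulley: (T₁ − T₂)R = Iα = I(a/R), so T₁ − T₂ = (I/R²)a = (1/2)M_p a = 5.550·a.
Adding the three: (m₁ − m₂)g = (m₁ + m₂ + 5.550)a, so a = (5.27 − 3.70)(9.81)/(5.27 + 3.70 + 5.550) = 1.061 m/s².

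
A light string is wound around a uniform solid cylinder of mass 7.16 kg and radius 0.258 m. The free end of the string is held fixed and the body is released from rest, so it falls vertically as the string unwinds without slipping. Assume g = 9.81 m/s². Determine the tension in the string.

Translation: Mg − T = Ma. Rotation about the center: TR = Iα with I = ½MR².
With a = αR: T = (I/R²)a = (1/2)M a, so Mg = (1 + 0.5000)Ma.
a = g/(1 + 0.5000) = 9.81/1.500 = 6.540 m/s².
T = 0.5000·M·a = (0.5000)(7.16)(6.540) = 23.41 N.

T ≈ 23.4 N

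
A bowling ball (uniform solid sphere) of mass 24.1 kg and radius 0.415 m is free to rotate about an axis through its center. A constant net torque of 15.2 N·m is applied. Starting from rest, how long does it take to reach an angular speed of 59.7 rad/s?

I = (2/5)MR² = (2/5)(24.1)(0.415)² = 1.660 kg·m².
α = τ/I = 15.2/1.660 = 9.155 rad/s².
ω = αt ⇒ t = ω/α = 59.7/9.155 = 6.521 s.

t ≈ 6.52 s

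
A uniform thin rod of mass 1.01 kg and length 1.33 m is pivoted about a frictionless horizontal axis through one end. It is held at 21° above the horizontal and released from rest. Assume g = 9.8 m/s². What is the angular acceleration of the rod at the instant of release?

α ≈ 10.3 rad/s²

About the pivot, I = (1/3)ML² = (1/3)(1.01)(1.33)² = 0.5955 kg·m².
The weight acts at the center, a distance L/2 = 0.6650 m from the pivot; τ = Mg(L/2) cos 21° = 6.145 N·m.
α = τ/I = 6.145/0.5955 = 10.32 rad/s².
(Equivalently α = (3g/(2L)) cos 21° = 10.32 rad/s².)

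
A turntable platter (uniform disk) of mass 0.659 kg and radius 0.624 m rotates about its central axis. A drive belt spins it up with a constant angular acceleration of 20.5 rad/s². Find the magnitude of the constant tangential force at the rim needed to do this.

I = ½MR² = (1/2)(0.659)(0.624)² = 0.1283 kg·m².
The required torque is τ = Iα = (0.1283)(20.50) = 2.630 N·m.
A tangential force at the rim gives τ = FR, so F = τ/R = 2.630/0.624 = 4.215 N.

F ≈ 4.21 N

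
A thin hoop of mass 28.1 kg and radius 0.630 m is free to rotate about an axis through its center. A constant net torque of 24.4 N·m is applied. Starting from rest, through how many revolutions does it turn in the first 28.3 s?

I = MR² = (28.1)(0.630)² = 11.15 kg·m².
α = τ/I = 24.4/11.15 = 2.188 rad/s².
θ = ½αt² = ½(2.188)(28.3)² = 876.1 rad.
Revolutions = θ/(2π) = 139.4.

≈ 139 revolutions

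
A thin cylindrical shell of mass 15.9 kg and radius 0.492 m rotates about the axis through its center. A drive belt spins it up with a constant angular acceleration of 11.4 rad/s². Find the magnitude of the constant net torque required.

I = MR² = (15.9)(0.492)² = 3.849 kg·m².
τ = Iα = (3.849)(11.40) = 43.88 N·m.

τ ≈ 43.9 N·m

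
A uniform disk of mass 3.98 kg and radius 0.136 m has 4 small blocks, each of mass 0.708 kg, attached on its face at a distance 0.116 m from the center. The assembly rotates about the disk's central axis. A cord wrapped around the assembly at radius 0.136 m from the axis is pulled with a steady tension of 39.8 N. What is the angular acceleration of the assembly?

I_disk = ½MR² = ½(3.98)(0.136)² = 0.03681 kg·m².
I_blocks = 4·m·r² = 4(0.708)(0.116)² = 0.03811 kg·m².
Total I = 0.07491 kg·m².
τ = F r = (39.8)(0.136) = 5.413 N·m.
α = τ/I = 5.413/0.07491 = 72.25 rad/s².

α ≈ 72.3 rad/s²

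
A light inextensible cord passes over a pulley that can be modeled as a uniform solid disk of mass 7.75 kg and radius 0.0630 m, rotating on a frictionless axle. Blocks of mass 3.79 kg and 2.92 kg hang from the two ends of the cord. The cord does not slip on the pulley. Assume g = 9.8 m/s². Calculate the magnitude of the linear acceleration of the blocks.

a ≈ 0.805 m/s²

I = ½MR² = (1/2)(7.75)(0.0630)² = 0.01538 kg·m².
Heavier block: m₁g − T₁ = m₁a. Lighter block: T₂ − m₂g = m₂a.
Pulley: (T₁ − T₂)R = Iα = I(a/R), so T₁ − T₂ = (I/R²)a = (1/2)M_p a = 3.875·a.
Adding the three: (m₁ − m₂)g = (m₁ + m₂ + 3.875)a, so a = (3.79 − 2.92)(9.8)/(3.79 + 2.92 + 3.875) = 0.8055 m/s².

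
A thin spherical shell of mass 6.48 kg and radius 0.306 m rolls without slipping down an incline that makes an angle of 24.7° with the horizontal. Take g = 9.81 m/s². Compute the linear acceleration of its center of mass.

a ≈ 2.46 m/s²

Translation along the incline: Mg sinθ − f = Ma.
Rotation about the center: fR = Iα with I = (2/3)MR². No-slip gives a = αR, so f = (I/R²)a = (2/3)M a.
Substituting: Mg sinθ = (1 + 0.6667)Ma, so a = g sinθ/(1 + 0.6667) = (9.81) sin 24.7° / 1.667 = 2.460 m/s².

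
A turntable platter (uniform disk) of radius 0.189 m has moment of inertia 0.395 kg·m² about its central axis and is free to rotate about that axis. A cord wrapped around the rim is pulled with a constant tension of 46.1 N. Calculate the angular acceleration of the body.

τ = F R = (46.1)(0.189) = 8.713 N·m.
Newton's second law for rotation, τ = Iα, gives α = τ/I = 8.713/0.3950 = 22.06 rad/s².

α ≈ 22.1 rad/s²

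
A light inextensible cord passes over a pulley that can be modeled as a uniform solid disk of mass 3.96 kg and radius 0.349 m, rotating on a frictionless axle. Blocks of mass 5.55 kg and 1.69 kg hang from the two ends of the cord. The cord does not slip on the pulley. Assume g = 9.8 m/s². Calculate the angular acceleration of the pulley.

I = ½MR² = (1/2)(3.96)(0.349)² = 0.2412 kg·m².
Heavier block: m₁g − T₁ = m₁a. Lighter block: T₂ − m₂g = m₂a.
Pulley: (T₁ − T₂)R = Iα = I(a/R), so T₁ − T₂ = (I/R²)a = (1/2)M_p a = 1.980·a.
Adding the three: (m₁ − m₂)g = (m₁ + m₂ + 1.980)a, so a = (5.55 − 1.69)(9.8)/(5.55 + 1.69 + 1.980) = 4.103 m/s².
α = a/R = 4.103/0.349 = 11.76 rad/s².

α ≈ 11.8 rad/s²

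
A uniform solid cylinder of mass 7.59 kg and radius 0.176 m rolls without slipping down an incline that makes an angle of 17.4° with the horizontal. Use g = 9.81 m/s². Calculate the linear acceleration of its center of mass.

a ≈ 1.96 m/s²

Translation along the incline: Mg sinθ − f = Ma.
Rotation about the center: fR = Iα with I = ½MR². No-slip gives a = αR, so f = (I/R²)a = (1/2)M a.
Substituting: Mg sinθ = (1 + 0.5000)Ma, so a = g sinθ/(1 + 0.5000) = (9.81) sin 17.4° / 1.500 = 1.956 m/s².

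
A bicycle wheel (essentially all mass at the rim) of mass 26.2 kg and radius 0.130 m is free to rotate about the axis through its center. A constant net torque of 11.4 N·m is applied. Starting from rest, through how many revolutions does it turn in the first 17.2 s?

≈ 606 revolutions

I = MR² = (26.2)(0.130)² = 0.4428 kg·m².
α = τ/I = 11.4/0.4428 = 25.75 rad/s².
θ = ½αt² = ½(25.75)(17.2)² = 3808 rad.
Revolutions = θ/(2π) = 606.1.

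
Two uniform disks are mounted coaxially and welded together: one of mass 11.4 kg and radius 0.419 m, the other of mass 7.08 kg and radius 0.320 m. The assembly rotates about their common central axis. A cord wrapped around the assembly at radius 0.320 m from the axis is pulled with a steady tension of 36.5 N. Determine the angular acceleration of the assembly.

I = ½M₁R₁² + ½M₂R₂² = ½(11.4)(0.419)² + ½(7.08)(0.320)² = 1.363 kg·m².
τ = F r = (36.5)(0.320) = 11.68 N·m.
α = τ/I = 11.68/1.363 = 8.568 rad/s².

α ≈ 8.57 rad/s²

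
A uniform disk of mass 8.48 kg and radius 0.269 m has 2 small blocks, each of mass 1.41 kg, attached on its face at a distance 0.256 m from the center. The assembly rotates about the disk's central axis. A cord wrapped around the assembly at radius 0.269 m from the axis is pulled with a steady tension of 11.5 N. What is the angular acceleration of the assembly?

I_disk = ½MR² = ½(8.48)(0.269)² = 0.3068 kg·m².
I_blocks = 2·m·r² = 2(1.41)(0.256)² = 0.1848 kg·m².
Total I = 0.4916 kg·m².
τ = F r = (11.5)(0.269) = 3.094 N·m.
α = τ/I = 3.094/0.4916 = 6.292 rad/s².

α ≈ 6.29 rad/s²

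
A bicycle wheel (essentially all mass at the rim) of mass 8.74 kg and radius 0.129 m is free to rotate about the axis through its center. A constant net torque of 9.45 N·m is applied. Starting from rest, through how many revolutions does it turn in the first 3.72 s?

≈ 71.6 revolutions

I = MR² = (8.74)(0.129)² = 0.1454 kg·m².
α = τ/I = 9.45/0.1454 = 64.97 rad/s².
θ = ½αt² = ½(64.97)(3.72)² = 449.6 rad.
Revolutions = θ/(2π) = 71.55.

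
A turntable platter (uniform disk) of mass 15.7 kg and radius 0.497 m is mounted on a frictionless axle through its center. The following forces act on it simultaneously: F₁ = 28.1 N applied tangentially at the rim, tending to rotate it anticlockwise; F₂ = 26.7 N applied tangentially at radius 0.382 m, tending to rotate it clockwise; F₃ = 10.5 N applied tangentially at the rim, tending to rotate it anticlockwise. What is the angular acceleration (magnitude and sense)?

α ≈ 4.63 rad/s², anticlockwise

I = ½MR² = (1/2)(15.7)(0.497)² = 1.939 kg·m².
Taking anticlockwise as positive: τ₁ = +(28.1)(0.497) = +13.97 N·m; τ₂ = −(26.7)(0.382) = −10.20 N·m; τ₃ = +(10.5)(0.497) = +5.218 N·m.
Net torque τ = 8.985 N·m.
α = τ/I = 8.985/1.939 = 4.634 rad/s².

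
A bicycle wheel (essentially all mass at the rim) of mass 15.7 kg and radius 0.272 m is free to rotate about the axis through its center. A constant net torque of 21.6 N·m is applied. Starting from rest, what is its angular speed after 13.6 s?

ω ≈ 253 rad/s

I = MR² = (15.7)(0.272)² = 1.162 kg·m².
α = τ/I = 21.6/1.162 = 18.60 rad/s².
ω = ω₀ + αt = 0 + (18.60)(13.6) = 252.9 rad/s.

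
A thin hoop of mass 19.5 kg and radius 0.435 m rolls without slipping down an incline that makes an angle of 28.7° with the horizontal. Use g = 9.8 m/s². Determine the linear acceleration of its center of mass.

a ≈ 2.35 m/s²

Translation along the incline: Mg sinθ − f = Ma.
Rotation about the center: fR = Iα with I = MR². No-slip gives a = αR, so f = (I/R²)a = M a.
Substituting: Mg sinθ = (1 + 1.000)Ma, so a = g sinθ/(1 + 1.000) = (9.8) sin 28.7° / 2.000 = 2.353 m/s².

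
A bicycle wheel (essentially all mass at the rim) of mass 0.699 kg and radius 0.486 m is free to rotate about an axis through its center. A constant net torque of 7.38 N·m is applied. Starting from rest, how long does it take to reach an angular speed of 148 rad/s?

t ≈ 3.31 s

I = MR² = (0.699)(0.486)² = 0.1651 kg·m².
α = τ/I = 7.38/0.1651 = 44.70 rad/s².
ω = αt ⇒ t = ω/α = 148/44.70 = 3.311 s.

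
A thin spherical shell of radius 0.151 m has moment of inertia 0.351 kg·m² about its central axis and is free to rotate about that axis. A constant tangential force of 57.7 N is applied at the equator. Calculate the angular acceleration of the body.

α ≈ 24.8 rad/s²

τ = F R = (57.7)(0.151) = 8.713 N·m.
From τ = Iα: α = 8.713/0.3510 = 24.82 rad/s².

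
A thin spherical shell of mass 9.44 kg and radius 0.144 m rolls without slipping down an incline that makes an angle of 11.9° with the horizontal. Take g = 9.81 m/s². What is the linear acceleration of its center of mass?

a ≈ 1.21 m/s²

Translation along the incline: Mg sinθ − f = Ma.
Rotation about the center: fR = Iα with I = (2/3)MR². No-slip gives a = αR, so f = (I/R²)a = (2/3)M a.
Substituting: Mg sinθ = (1 + 0.6667)Ma, so a = g sinθ/(1 + 0.6667) = (9.81) sin 11.9° / 1.667 = 1.214 m/s².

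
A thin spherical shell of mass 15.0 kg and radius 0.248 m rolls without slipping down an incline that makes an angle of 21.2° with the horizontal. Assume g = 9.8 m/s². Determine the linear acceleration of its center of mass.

Translation along the incline: Mg sinθ − f = Ma.
Rotation about the center: fR = Iα with I = (2/3)MR². No-slip gives a = αR, so f = (I/R²)a = (2/3)M a.
Substituting: Mg sinθ = (1 + 0.6667)Ma, so a = g sinθ/(1 + 0.6667) = (9.8) sin 21.2° / 1.667 = 2.126 m/s².

a ≈ 2.13 m/s²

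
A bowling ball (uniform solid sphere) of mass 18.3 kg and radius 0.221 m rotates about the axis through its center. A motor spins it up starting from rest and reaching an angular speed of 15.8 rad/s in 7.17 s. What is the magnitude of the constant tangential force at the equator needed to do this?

I = (2/5)MR² = (2/5)(18.3)(0.221)² = 0.3575 kg·m².
α = Δω/Δt = (15.8 − 0)/7.17 = 2.204 rad/s².
The required torque is τ = Iα = (0.3575)(2.204) = 0.7878 N·m.
A tangential force at the equator gives τ = FR, so F = τ/R = 0.7878/0.221 = 3.565 N.

F ≈ 3.56 N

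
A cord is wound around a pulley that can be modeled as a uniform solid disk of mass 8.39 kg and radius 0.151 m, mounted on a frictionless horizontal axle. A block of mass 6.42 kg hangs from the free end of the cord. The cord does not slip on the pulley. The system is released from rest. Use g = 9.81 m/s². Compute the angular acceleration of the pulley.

I = ½MR² = (1/2)(8.39)(0.151)² = 0.09565 kg·m².
Block: mg − T = ma. Pulley: TR = Iα. No-slip: a = αR, so T = (I/R²)a = 4.195·a.
Then mg = (m + 4.195)a, so a = (6.42)(9.81)/(6.42 + 4.195) = 5.933 m/s².
α = a/R = 5.933/0.151 = 39.29 rad/s².

α ≈ 39.3 rad/s²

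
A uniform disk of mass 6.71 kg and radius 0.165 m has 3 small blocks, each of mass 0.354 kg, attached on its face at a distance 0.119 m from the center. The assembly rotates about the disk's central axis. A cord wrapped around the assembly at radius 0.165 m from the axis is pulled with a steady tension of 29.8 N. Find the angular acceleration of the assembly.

α ≈ 46.2 rad/s²

I_disk = ½MR² = ½(6.71)(0.165)² = 0.09134 kg·m².
I_blocks = 3·m·r² = 3(0.354)(0.119)² = 0.01504 kg·m².
Total I = 0.1064 kg·m².
τ = F r = (29.8)(0.165) = 4.917 N·m.
α = τ/I = 4.917/0.1064 = 46.22 rad/s².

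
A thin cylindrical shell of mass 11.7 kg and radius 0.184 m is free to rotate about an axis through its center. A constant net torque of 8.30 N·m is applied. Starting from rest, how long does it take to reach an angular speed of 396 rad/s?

t ≈ 18.9 s

I = MR² = (11.7)(0.184)² = 0.3961 kg·m².
α = τ/I = 8.30/0.3961 = 20.95 rad/s².
ω = αt ⇒ t = ω/α = 396/20.95 = 18.90 s.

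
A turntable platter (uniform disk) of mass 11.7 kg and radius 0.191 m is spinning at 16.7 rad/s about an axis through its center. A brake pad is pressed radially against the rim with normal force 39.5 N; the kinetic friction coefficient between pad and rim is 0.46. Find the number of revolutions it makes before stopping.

≈ 1.36 revolutions

I = ½MR² = (1/2)(11.7)(0.191)² = 0.2134 kg·m².
Friction force f = μN = (0.46)(39.5) = 18.17 N at the rim; torque magnitude τ = fR = 3.470 N·m, opposing ω.
|α| = τ/I = 3.470/0.2134 = 16.26 rad/s² (deceleration).
ω² = ω₀² − 2|α|θ with ω = 0 ⇒ θ = ω₀²/(2|α|) = 8.575 rad = 1.365 rev.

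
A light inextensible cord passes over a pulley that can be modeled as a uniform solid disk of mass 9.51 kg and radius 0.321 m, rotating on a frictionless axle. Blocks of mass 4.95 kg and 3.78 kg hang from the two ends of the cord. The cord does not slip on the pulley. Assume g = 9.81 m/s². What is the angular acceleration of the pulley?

α ≈ 2.65 rad/s²

I = ½MR² = (1/2)(9.51)(0.321)² = 0.4900 kg·m².
Heavier block: m₁g − T₁ = m₁a. Lighter block: T₂ − m₂g = m₂a.
Pulley: (T₁ − T₂)R = Iα = I(a/R), so T₁ − T₂ = (I/R²)a = (1/2)M_p a = 4.755·a.
Adding the three: (m₁ − m₂)g = (m₁ + m₂ + 4.755)a, so a = (4.95 − 3.78)(9.81)/(4.95 + 3.78 + 4.755) = 0.8511 m/s².
α = a/R = 0.8511/0.321 = 2.652 rad/s².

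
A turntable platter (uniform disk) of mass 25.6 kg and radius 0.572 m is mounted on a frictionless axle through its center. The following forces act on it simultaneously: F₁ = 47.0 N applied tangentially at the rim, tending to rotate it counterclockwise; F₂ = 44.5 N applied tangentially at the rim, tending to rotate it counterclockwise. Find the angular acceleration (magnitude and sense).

α ≈ 12.5 rad/s², counterclockwise

I = ½MR² = (1/2)(25.6)(0.572)² = 4.188 kg·m².
Taking counterclockwise as positive: τ₁ = +(47.0)(0.572) = +26.88 N·m; τ₂ = +(44.5)(0.572) = +25.45 N·m.
Net torque τ = 52.34 N·m.
α = τ/I = 52.34/4.188 = 12.50 rad/s².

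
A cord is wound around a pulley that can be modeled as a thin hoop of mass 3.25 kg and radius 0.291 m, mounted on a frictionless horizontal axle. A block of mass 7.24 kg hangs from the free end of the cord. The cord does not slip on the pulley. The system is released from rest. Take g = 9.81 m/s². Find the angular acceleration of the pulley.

I = MR² = (3.25)(0.291)² = 0.2752 kg·m².
Block: mg − T = ma. Pulley: TR = Iα. No-slip: a = αR, so T = (I/R²)a = 3.250·a.
Then mg = (m + 3.250)a, so a = (7.24)(9.81)/(7.24 + 3.250) = 6.771 m/s².
α = a/R = 6.771/0.291 = 23.27 rad/s².

α ≈ 23.3 rad/s²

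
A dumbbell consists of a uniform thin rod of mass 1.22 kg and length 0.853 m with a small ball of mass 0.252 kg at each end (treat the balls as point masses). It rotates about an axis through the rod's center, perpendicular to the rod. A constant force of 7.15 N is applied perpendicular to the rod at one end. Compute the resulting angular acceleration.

I_rod = (1/12)ML² = (1/12)(1.22)(0.853)² = 0.07397 kg·m².
I_balls = 2·m·(L/2)² = 2(0.252)(0.4265)² = 0.09168 kg·m².
Total I = 0.1657 kg·m².
τ = F·(L/2) = (7.15)(0.426) = 3.049 N·m.
α = τ/I = 3.049/0.1657 = 18.41 rad/s².

α ≈ 18.4 rad/s²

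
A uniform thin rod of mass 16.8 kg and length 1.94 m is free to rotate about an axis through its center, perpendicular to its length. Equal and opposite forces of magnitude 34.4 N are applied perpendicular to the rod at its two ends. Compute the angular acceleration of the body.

I = (1/12)ML² = (1/12)(16.8)(1.94)² = 5.269 kg·m².
The couple gives τ = F·(L/2) + F·(L/2) = F L = (34.4)(1.94) = 66.74 N·m.
From τ = Iα: α = 66.74/5.269 = 12.67 rad/s².

α ≈ 12.7 rad/s²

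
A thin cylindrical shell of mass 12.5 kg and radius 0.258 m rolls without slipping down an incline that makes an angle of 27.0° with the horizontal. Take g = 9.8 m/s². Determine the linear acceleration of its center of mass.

a ≈ 2.22 m/s²

Translation along the incline: Mg sinθ − f = Ma.
Rotation about the center: fR = Iα with I = MR². No-slip gives a = αR, so f = (I/R²)a = M a.
Substituting: Mg sinθ = (1 + 1.000)Ma, so a = g sinθ/(1 + 1.000) = (9.8) sin 27.0° / 2.000 = 2.225 m/s².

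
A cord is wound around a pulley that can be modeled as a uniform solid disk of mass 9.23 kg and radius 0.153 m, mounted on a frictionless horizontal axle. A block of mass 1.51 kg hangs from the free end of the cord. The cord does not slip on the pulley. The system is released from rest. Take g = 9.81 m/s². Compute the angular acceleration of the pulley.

I = ½MR² = (1/2)(9.23)(0.153)² = 0.1080 kg·m².
Block: mg − T = ma. Pulley: TR = Iα. No-slip: a = αR, so T = (I/R²)a = 4.615·a.
Then mg = (m + 4.615)a, so a = (1.51)(9.81)/(1.51 + 4.615) = 2.418 m/s².
α = a/R = 2.418/0.153 = 15.81 rad/s².

α ≈ 15.8 rad/s²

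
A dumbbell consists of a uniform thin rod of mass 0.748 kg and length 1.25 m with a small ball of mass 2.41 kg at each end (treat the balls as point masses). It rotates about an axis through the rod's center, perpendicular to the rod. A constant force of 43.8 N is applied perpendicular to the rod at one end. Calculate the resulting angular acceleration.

α ≈ 13.8 rad/s²

I_rod = (1/12)ML² = (1/12)(0.748)(1.25)² = 0.09740 kg·m².
I_balls = 2·m·(L/2)² = 2(2.41)(0.6250)² = 1.883 kg·m².
Total I = 1.980 kg·m².
τ = F·(L/2) = (43.8)(0.625) = 27.38 N·m.
α = τ/I = 27.38/1.980 = 13.82 rad/s².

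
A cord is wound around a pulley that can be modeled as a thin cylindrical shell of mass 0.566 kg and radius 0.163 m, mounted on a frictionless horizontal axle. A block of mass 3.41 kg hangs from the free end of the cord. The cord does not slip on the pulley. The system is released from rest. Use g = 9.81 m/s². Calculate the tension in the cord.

I = MR² = (0.566)(0.163)² = 0.01504 kg·m².
Block: mg − T = ma. Pulley: TR = Iα. No-slip: a = αR, so T = (I/R²)a = 0.5660·a.
Then mg = (m + 0.5660)a, so a = (3.41)(9.81)/(3.41 + 0.5660) = 8.414 m/s².
T = 0.5660·a = 4.762 N.

T ≈ 4.76 N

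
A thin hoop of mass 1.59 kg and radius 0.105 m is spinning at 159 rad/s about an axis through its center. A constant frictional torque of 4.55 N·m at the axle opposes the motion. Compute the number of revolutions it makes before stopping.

I = MR² = (1.59)(0.105)² = 0.01753 kg·m².
The net torque has magnitude 4.55 N·m, opposing ω.
|α| = τ/I = 4.550/0.01753 = 259.6 rad/s² (deceleration).
ω² = ω₀² − 2|α|θ with ω = 0 ⇒ θ = ω₀²/(2|α|) = 48.70 rad = 7.751 rev.

≈ 7.75 revolutions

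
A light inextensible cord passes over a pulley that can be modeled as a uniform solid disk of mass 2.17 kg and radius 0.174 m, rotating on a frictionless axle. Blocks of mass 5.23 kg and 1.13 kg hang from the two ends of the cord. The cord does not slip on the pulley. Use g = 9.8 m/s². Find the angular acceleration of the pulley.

α ≈ 31.0 rad/s²

I = ½MR² = (1/2)(2.17)(0.174)² = 0.03285 kg·m².
Heavier block: m₁g − T₁ = m₁a. Lighter block: T₂ − m₂g = m₂a.
Pulley: (T₁ − T₂)R = Iα = I(a/R), so T₁ − T₂ = (I/R²)a = (1/2)M_p a = 1.085·a.
Adding the three: (m₁ − m₂)g = (m₁ + m₂ + 1.085)a, so a = (5.23 − 1.13)(9.8)/(5.23 + 1.13 + 1.085) = 5.397 m/s².
α = a/R = 5.397/0.174 = 31.02 rad/s².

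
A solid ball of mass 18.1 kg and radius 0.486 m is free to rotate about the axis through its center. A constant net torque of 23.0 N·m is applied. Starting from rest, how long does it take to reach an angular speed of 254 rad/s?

I = (2/5)MR² = (2/5)(18.1)(0.486)² = 1.710 kg·m².
α = τ/I = 23.0/1.710 = 13.45 rad/s².
ω = αt ⇒ t = ω/α = 254/13.45 = 18.88 s.

t ≈ 18.9 s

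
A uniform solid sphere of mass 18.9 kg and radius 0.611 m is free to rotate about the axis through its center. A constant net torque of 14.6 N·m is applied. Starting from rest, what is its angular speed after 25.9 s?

I = (2/5)MR² = (2/5)(18.9)(0.611)² = 2.822 kg·m².
α = τ/I = 14.6/2.822 = 5.173 rad/s².
ω = ω₀ + αt = 0 + (5.173)(25.9) = 134.0 rad/s.

ω ≈ 134 rad/s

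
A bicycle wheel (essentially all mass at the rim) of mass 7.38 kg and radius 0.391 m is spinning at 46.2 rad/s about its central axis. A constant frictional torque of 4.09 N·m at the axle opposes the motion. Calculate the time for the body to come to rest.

t ≈ 12.7 s

I = MR² = (7.38)(0.391)² = 1.128 kg·m².
The net torque has magnitude 4.09 N·m, opposing ω.
|α| = τ/I = 4.090/1.128 = 3.625 rad/s² (deceleration).
0 = ω₀ − |α|t ⇒ t = ω₀/|α| = 46.2/3.625 = 12.74 s.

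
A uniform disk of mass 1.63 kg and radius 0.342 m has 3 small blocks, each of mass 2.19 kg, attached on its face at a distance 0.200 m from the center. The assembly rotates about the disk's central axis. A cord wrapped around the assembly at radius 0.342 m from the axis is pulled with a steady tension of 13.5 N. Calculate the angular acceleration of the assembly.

I_disk = ½MR² = ½(1.63)(0.342)² = 0.09533 kg·m².
I_blocks = 3·m·r² = 3(2.19)(0.200)² = 0.2628 kg·m².
Total I = 0.3581 kg·m².
τ = F r = (13.5)(0.342) = 4.617 N·m.
α = τ/I = 4.617/0.3581 = 12.89 rad/s².

α ≈ 12.9 rad/s²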